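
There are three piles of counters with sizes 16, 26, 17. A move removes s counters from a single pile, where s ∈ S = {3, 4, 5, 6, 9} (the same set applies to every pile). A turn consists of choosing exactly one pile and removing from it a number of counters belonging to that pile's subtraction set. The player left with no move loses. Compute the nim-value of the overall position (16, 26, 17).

0

All piles use S = {3, 4, 5, 6, 9}:
G(0) = 0
G(1) = mex{} = 0
G(2) = mex{} = 0
G(3) = mex{0} = 1
G(4) = mex{0,0} = 1
G(5) = mex{0,0,0} = 1
G(6) = mex{1,0,0,0} = 2
G(7) = mex{1,1,0,0} = 2
G(8) = mex{1,1,1,0} = 2
G(9) = mex{2,1,1,1,0} = 3
G(10) = mex{2,2,1,1,0} = 3
G(11) = mex{2,2,2,1,0} = 3
G(12) = mex{3,2,2,2,1} = 0
G(13) = mex{3,3,2,2,1} = 0
G(14) = mex{3,3,3,2,1} = 0
G(15) = mex{0,3,3,3,2} = 1
G(16) = mex{0,0,3,3,2} = 1
G(17) = mex{0,0,0,3,2} = 1
G(18) = mex{1,0,0,0,3} = 2
G(19) = mex{1,1,0,0,3} = 2
G(20) = mex{1,1,1,0,3} = 2
G(21) = mex{2,1,1,1,0} = 3
G(22) = mex{2,2,1,1,0} = 3
G(23) = mex{2,2,2,1,0} = 3
G(24) = mex{3,2,2,2,1} = 0
G(25) = mex{3,3,2,2,1} = 0
G(26) = mex{3,3,3,2,1} = 0
Pile A: G(16) = 1.
Pile B: G(26) = 0.
Pile C: G(17) = 1.
Combined Grundy value = 1 ⊕ 0 ⊕ 1 = 0.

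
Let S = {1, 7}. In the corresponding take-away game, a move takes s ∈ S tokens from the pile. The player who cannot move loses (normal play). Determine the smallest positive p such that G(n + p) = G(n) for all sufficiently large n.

n :  0  1  2  3  4  5  6  7  8  9 10 11 12 13 14
G :  0  1  0  1  0  1  0  1  0  1  0  1  0  1  0
G(n+2) = G(n) holds for n = 0,…,6 (a full window of length max(S) = 7), so the sequence is purely periodic with period 2.

2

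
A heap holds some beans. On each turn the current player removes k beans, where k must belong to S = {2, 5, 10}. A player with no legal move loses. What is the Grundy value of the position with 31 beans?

0

G(0) = 0
G(1) = mex{} = 0
G(2) = mex{0} = 1
G(3) = mex{0} = 1
G(4) = mex{1} = 0
G(5) = mex{1,0} = 2
G(6) = mex{0,0} = 1
G(7) = mex{2,1} = 0
G(8) = mex{1,1} = 0
G(9) = mex{0,0} = 1
G(10) = mex{0,2,0} = 1
G(11) = mex{1,1,0} = 2
G(12) = mex{1,0,1} = 2
G(13) = mex{2,0,1} = 3
G(14) = mex{2,1,0} = 3
G(15) = mex{3,1,2} = 0
G(16) = mex{3,2,1} = 0
G(17) = mex{0,2,0} = 1
G(18) = mex{0,3,0} = 1
G(19) = mex{1,3,1} = 0
G(20) = mex{1,0,1} = 2
G(21) = mex{0,0,2} = 1
G(22) = mex{2,1,2} = 0
G(23) = mex{1,1,3} = 0
G(24) = mex{0,0,3} = 1
G(25) = mex{0,2,0} = 1
G(26) = mex{1,1,0} = 2
G(27) = mex{1,0,1} = 2
G(28) = mex{2,0,1} = 3
G(29) = mex{2,1,0} = 3
G(30) = mex{3,1,2} = 0
G(31) = mex{3,2,1} = 0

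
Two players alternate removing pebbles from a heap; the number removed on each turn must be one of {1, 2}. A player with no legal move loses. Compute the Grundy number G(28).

n :  0  1  2  3  4  5  6  7  8  9 10 11 12 13 14 15 16 17 18 19 20 21 22 23 24 25 26 27 28
G :  0  1  2  0  1  2  0  1  2  0  1  2  0  1  2  0  1  2  0  1  2  0  1  2  0  1  2  0  1

1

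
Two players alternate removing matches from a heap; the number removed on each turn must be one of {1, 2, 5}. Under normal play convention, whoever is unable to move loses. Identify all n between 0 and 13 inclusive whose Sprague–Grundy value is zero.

0, 3, 6, 9, 12

n :  0  1  2  3  4  5  6  7  8  9 10 11 12 13
G :  0  1  2  0  1  2  0  1  2  0  1  2  0  1
P-positions are exactly the n with G(n) = 0.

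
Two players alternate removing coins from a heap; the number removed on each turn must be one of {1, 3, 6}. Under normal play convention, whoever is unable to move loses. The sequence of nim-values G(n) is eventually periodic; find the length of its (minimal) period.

9

n :  0  1  2  3  4  5  6  7  8  9 10 11 12 13 14 15 16 17 18 19
G :  0  1  0  1  0  1  2  3  2  0  1  0  1  0  1  2  3  2  0  1
G(n+9) = G(n) holds for n = 0,…,5 (a full window of length max(S) = 6), so the sequence is purely periodic with period 9.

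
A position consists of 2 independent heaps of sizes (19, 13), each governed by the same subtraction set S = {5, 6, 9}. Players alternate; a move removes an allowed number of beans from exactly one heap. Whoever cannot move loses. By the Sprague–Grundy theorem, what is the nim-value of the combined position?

3

All heaps use S = {5, 6, 9}:
G(0) = 0
G(1) = mex{} = 0
G(2) = mex{} = 0
G(3) = mex{} = 0
G(4) = mex{} = 0
G(5) = mex{0} = 1
G(6) = mex{0,0} = 1
G(7) = mex{0,0} = 1
G(8) = mex{0,0} = 1
G(9) = mex{0,0,0} = 1
G(10) = mex{1,0,0} = 2
G(11) = mex{1,1,0} = 2
G(12) = mex{1,1,0} = 2
G(13) = mex{1,1,0} = 2
G(14) = mex{1,1,1} = 0
G(15) = mex{2,1,1} = 0
G(16) = mex{2,2,1} = 0
G(17) = mex{2,2,1} = 0
G(18) = mex{2,2,1} = 0
G(19) = mex{0,2,2} = 1
Heap A: G(19) = 1.
Heap B: G(13) = 2.
Combined Grundy value = 1 ⊕ 2 = 3.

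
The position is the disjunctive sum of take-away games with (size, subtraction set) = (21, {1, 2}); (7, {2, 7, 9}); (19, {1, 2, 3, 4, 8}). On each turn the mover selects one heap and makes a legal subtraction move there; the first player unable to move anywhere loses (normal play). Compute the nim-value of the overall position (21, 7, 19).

5

Heap A, S = {1, 2}:
G(0) = 0
G(1) = mex{0} = 1
G(2) = mex{1,0} = 2
G(3) = mex{2,1} = 0
G(4) = mex{0,2} = 1
G(5) = mex{1,0} = 2
G(6) = mex{2,1} = 0
G(7) = mex{0,2} = 1
G(8) = mex{1,0} = 2
G(9) = mex{2,1} = 0
G(10) = mex{0,2} = 1
G(11) = mex{1,0} = 2
G(12) = mex{2,1} = 0
G(13) = mex{0,2} = 1
G(14) = mex{1,0} = 2
G(15) = mex{2,1} = 0
G(16) = mex{0,2} = 1
G(17) = mex{1,0} = 2
G(18) = mex{2,1} = 0
G(19) = mex{0,2} = 1
G(20) = mex{1,0} = 2
G(21) = mex{2,1} = 0
G_A(21) = 0.
Heap B, S = {2, 7, 9}:
G(0) = 0
G(1) = mex{} = 0
G(2) = mex{0} = 1
G(3) = mex{0} = 1
G(4) = mex{1} = 0
G(5) = mex{1} = 0
G(6) = mex{0} = 1
G(7) = mex{0,0} = 1
G_B(7) = 1.
Heap C, S = {1, 2, 3, 4, 8}:
n :  0  1  2  3  4  5  6  7  8  9 10 11 12 13 14 15 16 17 18 19
G :  0  1  2  3  4  0  1  2  3  4  0  1  2  3  4  0  1  2  3  4
G_C(19) = 4.
Combined Grundy value = 0 ⊕ 1 ⊕ 4 = 5.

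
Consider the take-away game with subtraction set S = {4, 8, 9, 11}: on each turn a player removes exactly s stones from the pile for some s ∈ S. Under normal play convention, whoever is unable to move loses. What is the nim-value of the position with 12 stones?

n :  0  1  2  3  4  5  6  7  8  9 10 11 12
G :  0  0  0  0  1  1  1  1  2  2  2  2  3

3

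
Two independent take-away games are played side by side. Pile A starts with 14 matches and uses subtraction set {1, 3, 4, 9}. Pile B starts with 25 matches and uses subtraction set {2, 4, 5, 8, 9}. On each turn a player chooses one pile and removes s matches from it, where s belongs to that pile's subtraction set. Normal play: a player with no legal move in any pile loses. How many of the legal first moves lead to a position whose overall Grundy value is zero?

Pile A, S = {1, 3, 4, 9}:
n :  0  1  2  3  4  5  6  7  8  9 10 11 12 13 14
G :  0  1  0  1  2  3  2  0  1  4  3  2  0  1  0
G_A(14) = 0.
Pile B, S = {2, 4, 5, 8, 9}:
G(0) = 0
G(1) = mex{} = 0
G(2) = mex{0} = 1
G(3) = mex{0} = 1
G(4) = mex{1,0} = 2
G(5) = mex{1,0,0} = 2
G(6) = mex{2,1,0} = 3
G(7) = mex{2,1,1} = 0
G(8) = mex{3,2,1,0} = 4
G(9) = mex{0,2,2,0,0} = 1
G(10) = mex{4,3,2,1,0} = 5
G(11) = mex{1,0,3,1,1} = 2
G(12) = mex{5,4,0,2,1} = 3
G(13) = mex{2,1,4,2,2} = 0
G(14) = mex{3,5,1,3,2} = 0
G(15) = mex{0,2,5,0,3} = 1
G(16) = mex{0,3,2,4,0} = 1
G(17) = mex{1,0,3,1,4} = 2
G(18) = mex{1,0,0,5,1} = 2
G(19) = mex{2,1,0,2,5} = 3
G(20) = mex{2,1,1,3,2} = 0
G(21) = mex{3,2,1,0,3} = 4
G(22) = mex{0,2,2,0,0} = 1
G(23) = mex{4,3,2,1,0} = 5
G(24) = mex{1,0,3,1,1} = 2
G(25) = mex{5,4,0,2,1} = 3
G_B(25) = 3.
Combined Grundy value = 0 ⊕ 3 = 3.
A winning move leaves total XOR = 0, i.e. changes one component's Grundy value g to g ⊕ X where X is the current total.
Pile A: need g' = 0⊕3 = 3. Options: 14−1→G=1, 14−3→G=2, 14−4→G=3, 14−9→G=3. Hits: 2.
Pile B: need g' = 3⊕3 = 0. Options: 25−2→G=5, 25−4→G=4, 25−5→G=0, 25−8→G=2, 25−9→G=1. Hits: 1.

3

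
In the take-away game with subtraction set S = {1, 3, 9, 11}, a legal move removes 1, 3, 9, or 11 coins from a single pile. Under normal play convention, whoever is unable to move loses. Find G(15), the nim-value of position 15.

1

G(0) = 0
G(1) = mex{0} = 1
G(2) = mex{1} = 0
G(3) = mex{0,0} = 1
G(4) = mex{1,1} = 0
G(5) = mex{0,0} = 1
G(6) = mex{1,1} = 0
G(7) = mex{0,0} = 1
G(8) = mex{1,1} = 0
G(9) = mex{0,0,0} = 1
G(10) = mex{1,1,1} = 0
G(11) = mex{0,0,0,0} = 1
G(12) = mex{1,1,1,1} = 0
G(13) = mex{0,0,0,0} = 1
G(14) = mex{1,1,1,1} = 0
G(15) = mex{0,0,0,0} = 1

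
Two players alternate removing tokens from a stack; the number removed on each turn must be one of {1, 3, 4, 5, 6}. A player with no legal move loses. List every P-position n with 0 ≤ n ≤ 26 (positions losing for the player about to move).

0, 2, 9, 11, 18, 20

n :  0  1  2  3  4  5  6  7  8  9 10 11 12 13 14 15 16 17 18 19 20 21 22 23 24 25 26
G :  0  1  0  1  2  3  2  3  4  0  1  0  1  2  3  2  3  4  0  1  0  1  2  3  2  3  4
P-positions are exactly the n with G(n) = 0.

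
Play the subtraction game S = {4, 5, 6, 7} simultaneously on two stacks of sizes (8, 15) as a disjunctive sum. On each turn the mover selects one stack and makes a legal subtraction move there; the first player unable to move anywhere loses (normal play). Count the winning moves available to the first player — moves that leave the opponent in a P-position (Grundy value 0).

All stacks use S = {4, 5, 6, 7}:
n :  0  1  2  3  4  5  6  7  8  9 10 11 12 13 14 15
G :  0  0  0  0  1  1  1  1  2  2  2  0  0  0  0  1
Stack A: G(8) = 2.
Stack B: G(15) = 1.
Combined Grundy value = 2 ⊕ 1 = 3.
A winning move leaves total XOR = 0, i.e. changes one component's Grundy value g to g ⊕ X where X is the current total.
Stack A: need g' = 2⊕3 = 1. Options: 8−4→G=1, 8−5→G=0, 8−6→G=0, 8−7→G=0. Hits: 1.
Stack B: need g' = 1⊕3 = 2. Options: 15−4→G=0, 15−5→G=2, 15−6→G=2, 15−7→G=2. Hits: 3.

4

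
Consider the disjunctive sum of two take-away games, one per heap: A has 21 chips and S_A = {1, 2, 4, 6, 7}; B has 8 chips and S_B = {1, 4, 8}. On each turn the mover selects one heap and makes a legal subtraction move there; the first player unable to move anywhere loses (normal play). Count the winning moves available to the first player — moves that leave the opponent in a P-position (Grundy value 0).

3

Heap A, S = {1, 2, 4, 6, 7}:
n :  0  1  2  3  4  5  6  7  8  9 10 11 12 13 14 15 16 17 18 19 20 21
G :  0  1  2  0  1  2  3  4  0  1  2  0  1  2  3  4  0  1  2  0  1  2
G_A(21) = 2.
Heap B, S = {1, 4, 8}:
G(0) = 0
G(1) = mex{0} = 1
G(2) = mex{1} = 0
G(3) = mex{0} = 1
G(4) = mex{1,0} = 2
G(5) = mex{2,1} = 0
G(6) = mex{0,0} = 1
G(7) = mex{1,1} = 0
G(8) = mex{0,2,0} = 1
G_B(8) = 1.
Combined Grundy value = 2 ⊕ 1 = 3.
A winning move leaves total XOR = 0, i.e. changes one component's Grundy value g to g ⊕ X where X is the current total.
Heap A: need g' = 2⊕3 = 1. Options: 21−1→G=1, 21−2→G=0, 21−4→G=1, 21−6→G=4, 21−7→G=3. Hits: 2.
Heap B: need g' = 1⊕3 = 2. Options: 8−1→G=0, 8−4→G=2, 8−8→G=0. Hits: 1.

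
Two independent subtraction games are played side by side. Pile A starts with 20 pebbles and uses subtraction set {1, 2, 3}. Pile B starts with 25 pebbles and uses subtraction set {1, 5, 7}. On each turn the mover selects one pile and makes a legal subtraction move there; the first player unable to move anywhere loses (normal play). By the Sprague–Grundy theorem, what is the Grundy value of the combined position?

Pile A, S = {1, 2, 3}:
n :  0  1  2  3  4  5  6  7  8  9 10 11 12 13 14 15 16 17 18 19 20
G :  0  1  2  3  0  1  2  3  0  1  2  3  0  1  2  3  0  1  2  3  0
G_A(20) = 0.
Pile B, S = {1, 5, 7}:
n :  0  1  2  3  4  5  6  7  8  9 10 11 12 13 14 15 16 17 18 19 20 21 22 23 24 25
G :  0  1  0  1  0  1  0  1  0  1  0  1  0  1  0  1  0  1  0  1  0  1  0  1  0  1
G_B(25) = 1.
Combined Grundy value = 0 ⊕ 1 = 1.

1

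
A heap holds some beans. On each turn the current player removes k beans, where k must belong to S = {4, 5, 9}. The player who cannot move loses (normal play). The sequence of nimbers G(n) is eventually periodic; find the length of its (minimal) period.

13

n :  0  1  2  3  4  5  6  7  8  9 10 11 12 13 14 15 16 17 18 19 20 21 22 23 24 25 26 27
G :  0  0  0  0  1  1  1  1  2  2  2  2  3  0  0  0  0  1  1  1  1  2  2  2  2  3  0  0
G(n+13) = G(n) holds for n = 0,…,8 (a full window of length max(S) = 9), so the sequence is purely periodic with period 13.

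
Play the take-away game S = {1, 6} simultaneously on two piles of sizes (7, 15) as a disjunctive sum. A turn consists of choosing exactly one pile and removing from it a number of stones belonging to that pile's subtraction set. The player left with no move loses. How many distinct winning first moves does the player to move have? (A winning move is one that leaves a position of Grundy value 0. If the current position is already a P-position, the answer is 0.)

All piles use S = {1, 6}:
n :  0  1  2  3  4  5  6  7  8  9 10 11 12 13 14 15
G :  0  1  0  1  0  1  2  0  1  0  1  0  1  2  0  1
Pile A: G(7) = 0.
Pile B: G(15) = 1.
Combined Grundy value = 0 ⊕ 1 = 1.
A winning move leaves total XOR = 0, i.e. changes one component's Grundy value g to g ⊕ X where X is the current total.
Pile A: need g' = 0⊕1 = 1. Options: 7−1→G=2, 7−6→G=1. Hits: 1.
Pile B: need g' = 1⊕1 = 0. Options: 15−1→G=0, 15−6→G=0. Hits: 2.

3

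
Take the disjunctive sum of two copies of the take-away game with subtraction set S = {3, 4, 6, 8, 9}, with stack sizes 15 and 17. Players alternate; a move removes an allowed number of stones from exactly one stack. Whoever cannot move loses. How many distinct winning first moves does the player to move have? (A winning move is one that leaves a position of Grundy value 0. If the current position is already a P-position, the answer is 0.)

0

All stacks use S = {3, 4, 6, 8, 9}:
n :  0  1  2  3  4  5  6  7  8  9 10 11 12 13 14 15 16 17
G :  0  0  0  1  1  1  2  2  2  3  3  3  0  0  0  1  1  1
Stack A: G(15) = 1.
Stack B: G(17) = 1.
Combined Grundy value = 1 ⊕ 1 = 0.
A winning move leaves total XOR = 0, i.e. changes one component's Grundy value g to g ⊕ X where X is the current total.
Stack A: target g' = 1⊕0 = 1, but every legal move changes the Grundy value (mex property), so 0 moves.
Stack B: target g' = 1⊕0 = 1, but every legal move changes the Grundy value (mex property), so 0 moves.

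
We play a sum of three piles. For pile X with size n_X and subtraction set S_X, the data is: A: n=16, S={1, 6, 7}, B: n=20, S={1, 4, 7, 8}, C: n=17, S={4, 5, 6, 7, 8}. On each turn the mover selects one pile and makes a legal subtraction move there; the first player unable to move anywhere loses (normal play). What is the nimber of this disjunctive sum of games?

3

Pile A, S = {1, 6, 7}:
G(0) = 0
G(1) = mex{0} = 1
G(2) = mex{1} = 0
G(3) = mex{0} = 1
G(4) = mex{1} = 0
G(5) = mex{0} = 1
G(6) = mex{1,0} = 2
G(7) = mex{2,1,0} = 3
G(8) = mex{3,0,1} = 2
G(9) = mex{2,1,0} = 3
G(10) = mex{3,0,1} = 2
G(11) = mex{2,1,0} = 3
G(12) = mex{3,2,1} = 0
G(13) = mex{0,3,2} = 1
G(14) = mex{1,2,3} = 0
G(15) = mex{0,3,2} = 1
G(16) = mex{1,2,3} = 0
G_A(16) = 0.
Pile B, S = {1, 4, 7, 8}:
G(0) = 0
G(1) = mex{0} = 1
G(2) = mex{1} = 0
G(3) = mex{0} = 1
G(4) = mex{1,0} = 2
G(5) = mex{2,1} = 0
G(6) = mex{0,0} = 1
G(7) = mex{1,1,0} = 2
G(8) = mex{2,2,1,0} = 3
G(9) = mex{3,0,0,1} = 2
G(10) = mex{2,1,1,0} = 3
G(11) = mex{3,2,2,1} = 0
G(12) = mex{0,3,0,2} = 1
G(13) = mex{1,2,1,0} = 3
G(14) = mex{3,3,2,1} = 0
G(15) = mex{0,0,3,2} = 1
G(16) = mex{1,1,2,3} = 0
G(17) = mex{0,3,3,2} = 1
G(18) = mex{1,0,0,3} = 2
G(19) = mex{2,1,1,0} = 3
G(20) = mex{3,0,3,1} = 2
G_B(20) = 2.
Pile C, S = {4, 5, 6, 7, 8}:
n :  0  1  2  3  4  5  6  7  8  9 10 11 12 13 14 15 16 17
G :  0  0  0  0  1  1  1  1  2  2  2  2  0  0  0  0  1  1
G_C(17) = 1.
Combined Grundy value = 0 ⊕ 2 ⊕ 1 = 3.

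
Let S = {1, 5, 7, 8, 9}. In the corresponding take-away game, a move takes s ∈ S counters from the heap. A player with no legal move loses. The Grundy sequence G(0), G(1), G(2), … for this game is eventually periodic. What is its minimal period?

16

n :  0  1  2  3  4  5  6  7  8  9 10 11 12 13 14 15 16 17 18 19 20 21 22 23 24 25 26 27 28 29 30 31 32 33
G :  0  1  0  1  0  1  0  1  2  3  2  3  2  3  2  3  0  1  0  1  0  1  0  1  2  3  2  3  2  3  2  3  0  1
G(n+16) = G(n) holds for n = 0,…,8 (a full window of length max(S) = 9), so the sequence is purely periodic with period 16.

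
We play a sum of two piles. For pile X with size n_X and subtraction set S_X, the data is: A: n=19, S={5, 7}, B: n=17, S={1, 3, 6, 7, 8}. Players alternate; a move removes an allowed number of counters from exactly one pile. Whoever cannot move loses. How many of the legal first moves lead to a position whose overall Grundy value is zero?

Pile A, S = {5, 7}:
n :  0  1  2  3  4  5  6  7  8  9 10 11 12 13 14 15 16 17 18 19
G :  0  0  0  0  0  1  1  1  1  1  2  2  0  0  0  0  0  1  1  1
G_A(19) = 1.
Pile B, S = {1, 3, 6, 7, 8}:
n :  0  1  2  3  4  5  6  7  8  9 10 11 12 13 14 15 16 17
G :  0  1  0  1  0  1  2  3  2  3  2  3  4  0  1  0  1  0
G_B(17) = 0.
Combined Grundy value = 1 ⊕ 0 = 1.
A winning move leaves total XOR = 0, i.e. changes one component's Grundy value g to g ⊕ X where X is the current total.
Pile A: need g' = 1⊕1 = 0. Options: 19−5→G=0, 19−7→G=0. Hits: 2.
Pile B: need g' = 0⊕1 = 1. Options: 17−1→G=1, 17−3→G=1, 17−6→G=3, 17−7→G=2, 17−8→G=3. Hits: 2.

4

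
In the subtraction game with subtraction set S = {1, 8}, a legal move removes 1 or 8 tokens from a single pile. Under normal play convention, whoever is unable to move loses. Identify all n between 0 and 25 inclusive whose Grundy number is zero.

G(0) = 0
G(1) = mex{0} = 1
G(2) = mex{1} = 0
G(3) = mex{0} = 1
G(4) = mex{1} = 0
G(5) = mex{0} = 1
G(6) = mex{1} = 0
G(7) = mex{0} = 1
G(8) = mex{1,0} = 2
G(9) = mex{2,1} = 0
G(10) = mex{0,0} = 1
G(11) = mex{1,1} = 0
G(12) = mex{0,0} = 1
G(13) = mex{1,1} = 0
G(14) = mex{0,0} = 1
G(15) = mex{1,1} = 0
G(16) = mex{0,2} = 1
G(17) = mex{1,0} = 2
G(18) = mex{2,1} = 0
G(19) = mex{0,0} = 1
G(20) = mex{1,1} = 0
G(21) = mex{0,0} = 1
G(22) = mex{1,1} = 0
G(23) = mex{0,0} = 1
G(24) = mex{1,1} = 0
G(25) = mex{0,2} = 1
P-positions are exactly the n with G(n) = 0.

0, 2, 4, 6, 9, 11, 13, 15, 18, 20, 22, 24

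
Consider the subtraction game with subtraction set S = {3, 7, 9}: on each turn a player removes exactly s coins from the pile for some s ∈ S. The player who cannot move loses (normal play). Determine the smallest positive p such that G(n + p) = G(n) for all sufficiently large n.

G(0) = 0
G(1) = mex{} = 0
G(2) = mex{} = 0
G(3) = mex{0} = 1
G(4) = mex{0} = 1
G(5) = mex{0} = 1
G(6) = mex{1} = 0
G(7) = mex{1,0} = 2
G(8) = mex{1,0} = 2
G(9) = mex{0,0,0} = 1
G(10) = mex{2,1,0} = 3
G(11) = mex{2,1,0} = 3
G(12) = mex{1,1,1} = 0
G(13) = mex{3,0,1} = 2
G(14) = mex{3,2,1} = 0
G(15) = mex{0,2,0} = 1
G(16) = mex{2,1,2} = 0
G(17) = mex{0,3,2} = 1
G(18) = mex{1,3,1} = 0
G(19) = mex{0,0,3} = 1
G(20) = mex{1,2,3} = 0
G(21) = mex{0,0,0} = 1
G(22) = mex{1,1,2} = 0
G(23) = mex{0,0,0} = 1
G(24) = mex{1,1,1} = 0
G(25) = mex{0,0,0} = 1
G(26) = mex{1,1,1} = 0
From n = 14 onward G(n+2) = G(n); since this holds over max(S) = 9 consecutive positions the period is 2 (pre-period 14).

2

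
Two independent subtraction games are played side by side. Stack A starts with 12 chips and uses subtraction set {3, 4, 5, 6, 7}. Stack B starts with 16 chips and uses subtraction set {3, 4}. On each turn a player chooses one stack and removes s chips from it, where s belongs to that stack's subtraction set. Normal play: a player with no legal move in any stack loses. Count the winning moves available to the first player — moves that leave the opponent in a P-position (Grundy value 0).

Stack A, S = {3, 4, 5, 6, 7}:
n :  0  1  2  3  4  5  6  7  8  9 10 11 12
G :  0  0  0  1  1  1  2  2  2  3  0  0  0
G_A(12) = 0.
Stack B, S = {3, 4}:
G(0) = 0
G(1) = mex{} = 0
G(2) = mex{} = 0
G(3) = mex{0} = 1
G(4) = mex{0,0} = 1
G(5) = mex{0,0} = 1
G(6) = mex{1,0} = 2
G(7) = mex{1,1} = 0
G(8) = mex{1,1} = 0
G(9) = mex{2,1} = 0
G(10) = mex{0,2} = 1
G(11) = mex{0,0} = 1
G(12) = mex{0,0} = 1
G(13) = mex{1,0} = 2
G(14) = mex{1,1} = 0
G(15) = mex{1,1} = 0
G(16) = mex{2,1} = 0
G_B(16) = 0.
Combined Grundy value = 0 ⊕ 0 = 0.
A winning move leaves total XOR = 0, i.e. changes one component's Grundy value g to g ⊕ X where X is the current total.
Stack A: target g' = 0⊕0 = 0, but every legal move changes the Grundy value (mex property), so 0 moves.
Stack B: target g' = 0⊕0 = 0, but every legal move changes the Grundy value (mex property), so 0 moves.

0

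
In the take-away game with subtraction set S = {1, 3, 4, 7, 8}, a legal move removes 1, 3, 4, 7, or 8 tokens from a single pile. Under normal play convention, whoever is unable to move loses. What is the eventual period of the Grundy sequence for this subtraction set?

11

G(0) = 0
G(1) = mex{0} = 1
G(2) = mex{1} = 0
G(3) = mex{0,0} = 1
G(4) = mex{1,1,0} = 2
G(5) = mex{2,0,1} = 3
G(6) = mex{3,1,0} = 2
G(7) = mex{2,2,1,0} = 3
G(8) = mex{3,3,2,1,0} = 4
G(9) = mex{4,2,3,0,1} = 5
G(10) = mex{5,3,2,1,0} = 4
G(11) = mex{4,4,3,2,1} = 0
G(12) = mex{0,5,4,3,2} = 1
G(13) = mex{1,4,5,2,3} = 0
G(14) = mex{0,0,4,3,2} = 1
G(15) = mex{1,1,0,4,3} = 2
G(16) = mex{2,0,1,5,4} = 3
G(17) = mex{3,1,0,4,5} = 2
G(18) = mex{2,2,1,0,4} = 3
G(19) = mex{3,3,2,1,0} = 4
G(20) = mex{4,2,3,0,1} = 5
G(21) = mex{5,3,2,1,0} = 4
G(22) = mex{4,4,3,2,1} = 0
G(23) = mex{0,5,4,3,2} = 1
G(n+11) = G(n) holds for n = 0,…,7 (a full window of length max(S) = 8), so the sequence is purely periodic with period 11.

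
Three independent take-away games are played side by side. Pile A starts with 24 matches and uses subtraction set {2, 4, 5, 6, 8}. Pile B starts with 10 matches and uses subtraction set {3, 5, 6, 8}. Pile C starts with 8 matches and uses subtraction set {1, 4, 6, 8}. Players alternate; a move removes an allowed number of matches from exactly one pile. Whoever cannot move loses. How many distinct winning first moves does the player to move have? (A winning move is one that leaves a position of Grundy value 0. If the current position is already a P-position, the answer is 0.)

0

Pile A, S = {2, 4, 5, 6, 8}:
G(0) = 0
G(1) = mex{} = 0
G(2) = mex{0} = 1
G(3) = mex{0} = 1
G(4) = mex{1,0} = 2
G(5) = mex{1,0,0} = 2
G(6) = mex{2,1,0,0} = 3
G(7) = mex{2,1,1,0} = 3
G(8) = mex{3,2,1,1,0} = 4
G(9) = mex{3,2,2,1,0} = 4
G(10) = mex{4,3,2,2,1} = 0
G(11) = mex{4,3,3,2,1} = 0
G(12) = mex{0,4,3,3,2} = 1
G(13) = mex{0,4,4,3,2} = 1
G(14) = mex{1,0,4,4,3} = 2
G(15) = mex{1,0,0,4,3} = 2
G(16) = mex{2,1,0,0,4} = 3
G(17) = mex{2,1,1,0,4} = 3
G(18) = mex{3,2,1,1,0} = 4
G(19) = mex{3,2,2,1,0} = 4
G(20) = mex{4,3,2,2,1} = 0
G(21) = mex{4,3,3,2,1} = 0
G(22) = mex{0,4,3,3,2} = 1
G(23) = mex{0,4,4,3,2} = 1
G(24) = mex{1,0,4,4,3} = 2
G_A(24) = 2.
Pile B, S = {3, 5, 6, 8}:
G(0) = 0
G(1) = mex{} = 0
G(2) = mex{} = 0
G(3) = mex{0} = 1
G(4) = mex{0} = 1
G(5) = mex{0,0} = 1
G(6) = mex{1,0,0} = 2
G(7) = mex{1,0,0} = 2
G(8) = mex{1,1,0,0} = 2
G(9) = mex{2,1,1,0} = 3
G(10) = mex{2,1,1,0} = 3
G_B(10) = 3.
Pile C, S = {1, 4, 6, 8}:
G(0) = 0
G(1) = mex{0} = 1
G(2) = mex{1} = 0
G(3) = mex{0} = 1
G(4) = mex{1,0} = 2
G(5) = mex{2,1} = 0
G(6) = mex{0,0,0} = 1
G(7) = mex{1,1,1} = 0
G(8) = mex{0,2,0,0} = 1
G_C(8) = 1.
Combined Grundy value = 2 ⊕ 3 ⊕ 1 = 0.
A winning move leaves total XOR = 0, i.e. changes one component's Grundy value g to g ⊕ X where X is the current total.
Pile A: target g' = 2⊕0 = 2, but every legal move changes the Grundy value (mex property), so 0 moves.
Pile B: target g' = 3⊕0 = 3, but every legal move changes the Grundy value (mex property), so 0 moves.
Pile C: target g' = 1⊕0 = 1, but every legal move changes the Grundy value (mex property), so 0 moves.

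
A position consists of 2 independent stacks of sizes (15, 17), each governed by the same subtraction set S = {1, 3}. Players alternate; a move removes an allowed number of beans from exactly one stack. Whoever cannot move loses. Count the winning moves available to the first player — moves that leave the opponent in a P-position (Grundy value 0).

0

All stacks use S = {1, 3}:
n :  0  1  2  3  4  5  6  7  8  9 10 11 12 13 14 15 16 17
G :  0  1  0  1  0  1  0  1  0  1  0  1  0  1  0  1  0  1
Stack A: G(15) = 1.
Stack B: G(17) = 1.
Combined Grundy value = 1 ⊕ 1 = 0.
A winning move leaves total XOR = 0, i.e. changes one component's Grundy value g to g ⊕ X where X is the current total.
Stack A: target g' = 1⊕0 = 1, but every legal move changes the Grundy value (mex property), so 0 moves.
Stack B: target g' = 1⊕0 = 1, but every legal move changes the Grundy value (mex property), so 0 moves.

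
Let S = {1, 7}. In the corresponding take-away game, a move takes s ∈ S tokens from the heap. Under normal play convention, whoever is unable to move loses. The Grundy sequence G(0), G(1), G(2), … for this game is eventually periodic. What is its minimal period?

2

G(0) = 0
G(1) = mex{0} = 1
G(2) = mex{1} = 0
G(3) = mex{0} = 1
G(4) = mex{1} = 0
G(5) = mex{0} = 1
G(6) = mex{1} = 0
G(7) = mex{0,0} = 1
G(8) = mex{1,1} = 0
G(9) = mex{0,0} = 1
G(10) = mex{1,1} = 0
G(11) = mex{0,0} = 1
G(12) = mex{1,1} = 0
G(13) = mex{0,0} = 1
G(14) = mex{1,1} = 0
G(n+2) = G(n) holds for n = 0,…,6 (a full window of length max(S) = 7), so the sequence is purely periodic with period 2.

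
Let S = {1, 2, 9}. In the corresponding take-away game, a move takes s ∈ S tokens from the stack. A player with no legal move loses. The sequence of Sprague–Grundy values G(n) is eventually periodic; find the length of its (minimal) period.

G(0) = 0
G(1) = mex{0} = 1
G(2) = mex{1,0} = 2
G(3) = mex{2,1} = 0
G(4) = mex{0,2} = 1
G(5) = mex{1,0} = 2
G(6) = mex{2,1} = 0
G(7) = mex{0,2} = 1
G(8) = mex{1,0} = 2
G(9) = mex{2,1,0} = 3
G(10) = mex{3,2,1} = 0
G(11) = mex{0,3,2} = 1
G(12) = mex{1,0,0} = 2
G(13) = mex{2,1,1} = 0
G(14) = mex{0,2,2} = 1
G(15) = mex{1,0,0} = 2
G(16) = mex{2,1,1} = 0
G(17) = mex{0,2,2} = 1
G(18) = mex{1,0,3} = 2
G(19) = mex{2,1,0} = 3
G(20) = mex{3,2,1} = 0
G(21) = mex{0,3,2} = 1
G(n+10) = G(n) holds for n = 0,…,8 (a full window of length max(S) = 9), so the sequence is purely periodic with period 10.

10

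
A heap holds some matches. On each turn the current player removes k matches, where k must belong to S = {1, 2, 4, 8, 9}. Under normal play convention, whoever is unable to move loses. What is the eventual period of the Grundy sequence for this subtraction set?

13

G(0) = 0
G(1) = mex{0} = 1
G(2) = mex{1,0} = 2
G(3) = mex{2,1} = 0
G(4) = mex{0,2,0} = 1
G(5) = mex{1,0,1} = 2
G(6) = mex{2,1,2} = 0
G(7) = mex{0,2,0} = 1
G(8) = mex{1,0,1,0} = 2
G(9) = mex{2,1,2,1,0} = 3
G(10) = mex{3,2,0,2,1} = 4
G(11) = mex{4,3,1,0,2} = 5
G(12) = mex{5,4,2,1,0} = 3
G(13) = mex{3,5,3,2,1} = 0
G(14) = mex{0,3,4,0,2} = 1
G(15) = mex{1,0,5,1,0} = 2
G(16) = mex{2,1,3,2,1} = 0
G(17) = mex{0,2,0,3,2} = 1
G(18) = mex{1,0,1,4,3} = 2
G(19) = mex{2,1,2,5,4} = 0
G(20) = mex{0,2,0,3,5} = 1
G(21) = mex{1,0,1,0,3} = 2
G(22) = mex{2,1,2,1,0} = 3
G(23) = mex{3,2,0,2,1} = 4
G(24) = mex{4,3,1,0,2} = 5
G(25) = mex{5,4,2,1,0} = 3
G(26) = mex{3,5,3,2,1} = 0
G(27) = mex{0,3,4,0,2} = 1
G(n+13) = G(n) holds for n = 0,…,8 (a full window of length max(S) = 9), so the sequence is purely periodic with period 13.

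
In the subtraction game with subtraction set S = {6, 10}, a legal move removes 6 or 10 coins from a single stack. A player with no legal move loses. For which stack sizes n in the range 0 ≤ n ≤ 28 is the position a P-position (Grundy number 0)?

G(0) = 0
G(1) = mex{} = 0
G(2) = mex{} = 0
G(3) = mex{} = 0
G(4) = mex{} = 0
G(5) = mex{} = 0
G(6) = mex{0} = 1
G(7) = mex{0} = 1
G(8) = mex{0} = 1
G(9) = mex{0} = 1
G(10) = mex{0,0} = 1
G(11) = mex{0,0} = 1
G(12) = mex{1,0} = 2
G(13) = mex{1,0} = 2
G(14) = mex{1,0} = 2
G(15) = mex{1,0} = 2
G(16) = mex{1,1} = 0
G(17) = mex{1,1} = 0
G(18) = mex{2,1} = 0
G(19) = mex{2,1} = 0
G(20) = mex{2,1} = 0
G(21) = mex{2,1} = 0
G(22) = mex{0,2} = 1
G(23) = mex{0,2} = 1
G(24) = mex{0,2} = 1
G(25) = mex{0,2} = 1
G(26) = mex{0,0} = 1
G(27) = mex{0,0} = 1
G(28) = mex{1,0} = 2
P-positions are exactly the n with G(n) = 0.

0, 1, 2, 3, 4, 5, 16, 17, 18, 19, 20, 21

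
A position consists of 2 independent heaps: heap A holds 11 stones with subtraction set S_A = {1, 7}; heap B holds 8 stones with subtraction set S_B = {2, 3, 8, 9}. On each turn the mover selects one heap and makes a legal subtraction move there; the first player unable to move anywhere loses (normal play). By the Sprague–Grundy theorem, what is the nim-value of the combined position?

0

Heap A, S = {1, 7}:
n :  0  1  2  3  4  5  6  7  8  9 10 11
G :  0  1  0  1  0  1  0  1  0  1  0  1
G_A(11) = 1.
Heap B, S = {2, 3, 8, 9}:
n : 0 1 2 3 4 5 6 7 8
G : 0 0 1 1 2 0 0 1 1
G_B(8) = 1.
Combined Grundy value = 1 ⊕ 1 = 0.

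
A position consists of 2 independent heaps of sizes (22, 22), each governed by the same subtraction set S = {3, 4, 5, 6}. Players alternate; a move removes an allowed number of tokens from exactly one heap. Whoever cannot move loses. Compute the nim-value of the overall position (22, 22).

0

All heaps use S = {3, 4, 5, 6}:
n :  0  1  2  3  4  5  6  7  8  9 10 11 12 13 14 15 16 17 18 19 20 21 22
G :  0  0  0  1  1  1  2  2  2  0  0  0  1  1  1  2  2  2  0  0  0  1  1
Heap A: G(22) = 1.
Heap B: G(22) = 1.
Combined Grundy value = 1 ⊕ 1 = 0.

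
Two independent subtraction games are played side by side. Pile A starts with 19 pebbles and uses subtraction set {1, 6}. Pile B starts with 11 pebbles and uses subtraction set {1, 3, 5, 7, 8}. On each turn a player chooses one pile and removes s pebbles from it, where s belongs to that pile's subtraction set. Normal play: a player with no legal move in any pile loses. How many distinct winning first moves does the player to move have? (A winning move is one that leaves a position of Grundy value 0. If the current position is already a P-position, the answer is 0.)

Pile A, S = {1, 6}:
n :  0  1  2  3  4  5  6  7  8  9 10 11 12 13 14 15 16 17 18 19
G :  0  1  0  1  0  1  2  0  1  0  1  0  1  2  0  1  0  1  0  1
G_A(19) = 1.
Pile B, S = {1, 3, 5, 7, 8}:
G(0) = 0
G(1) = mex{0} = 1
G(2) = mex{1} = 0
G(3) = mex{0,0} = 1
G(4) = mex{1,1} = 0
G(5) = mex{0,0,0} = 1
G(6) = mex{1,1,1} = 0
G(7) = mex{0,0,0,0} = 1
G(8) = mex{1,1,1,1,0} = 2
G(9) = mex{2,0,0,0,1} = 3
G(10) = mex{3,1,1,1,0} = 2
G(11) = mex{2,2,0,0,1} = 3
G_B(11) = 3.
Combined Grundy value = 1 ⊕ 3 = 2.
A winning move leaves total XOR = 0, i.e. changes one component's Grundy value g to g ⊕ X where X is the current total.
Pile A: need g' = 1⊕2 = 3. Options: 19−1→G=0, 19−6→G=2. Hits: 0.
Pile B: need g' = 3⊕2 = 1. Options: 11−1→G=2, 11−3→G=2, 11−5→G=0, 11−7→G=0, 11−8→G=1. Hits: 1.

1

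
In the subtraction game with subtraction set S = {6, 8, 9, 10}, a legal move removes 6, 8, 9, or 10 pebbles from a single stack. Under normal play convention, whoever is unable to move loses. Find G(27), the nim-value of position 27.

G(0) = 0
G(1) = mex{} = 0
G(2) = mex{} = 0
G(3) = mex{} = 0
G(4) = mex{} = 0
G(5) = mex{} = 0
G(6) = mex{0} = 1
G(7) = mex{0} = 1
G(8) = mex{0,0} = 1
G(9) = mex{0,0,0} = 1
G(10) = mex{0,0,0,0} = 1
G(11) = mex{0,0,0,0} = 1
G(12) = mex{1,0,0,0} = 2
G(13) = mex{1,0,0,0} = 2
G(14) = mex{1,1,0,0} = 2
G(15) = mex{1,1,1,0} = 2
G(16) = mex{1,1,1,1} = 0
G(17) = mex{1,1,1,1} = 0
G(18) = mex{2,1,1,1} = 0
G(19) = mex{2,1,1,1} = 0
G(20) = mex{2,2,1,1} = 0
G(21) = mex{2,2,2,1} = 0
G(22) = mex{0,2,2,2} = 1
G(23) = mex{0,2,2,2} = 1
G(24) = mex{0,0,2,2} = 1
G(25) = mex{0,0,0,2} = 1
G(26) = mex{0,0,0,0} = 1
G(27) = mex{0,0,0,0} = 1

1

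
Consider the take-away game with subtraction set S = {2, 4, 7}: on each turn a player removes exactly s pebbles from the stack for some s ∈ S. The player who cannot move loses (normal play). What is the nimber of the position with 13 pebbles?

G(0) = 0
G(1) = mex{} = 0
G(2) = mex{0} = 1
G(3) = mex{0} = 1
G(4) = mex{1,0} = 2
G(5) = mex{1,0} = 2
G(6) = mex{2,1} = 0
G(7) = mex{2,1,0} = 3
G(8) = mex{0,2,0} = 1
G(9) = mex{3,2,1} = 0
G(10) = mex{1,0,1} = 2
G(11) = mex{0,3,2} = 1
G(12) = mex{2,1,2} = 0
G(13) = mex{1,0,0} = 2

2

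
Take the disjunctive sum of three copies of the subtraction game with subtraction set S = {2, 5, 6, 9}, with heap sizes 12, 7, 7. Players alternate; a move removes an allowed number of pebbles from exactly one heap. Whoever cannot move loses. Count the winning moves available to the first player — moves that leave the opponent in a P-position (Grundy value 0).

All heaps use S = {2, 5, 6, 9}:
G(0) = 0
G(1) = mex{} = 0
G(2) = mex{0} = 1
G(3) = mex{0} = 1
G(4) = mex{1} = 0
G(5) = mex{1,0} = 2
G(6) = mex{0,0,0} = 1
G(7) = mex{2,1,0} = 3
G(8) = mex{1,1,1} = 0
G(9) = mex{3,0,1,0} = 2
G(10) = mex{0,2,0,0} = 1
G(11) = mex{2,1,2,1} = 0
G(12) = mex{1,3,1,1} = 0
Heap A: G(12) = 0.
Heap B: G(7) = 3.
Heap C: G(7) = 3.
Combined Grundy value = 0 ⊕ 3 ⊕ 3 = 0.
A winning move leaves total XOR = 0, i.e. changes one component's Grundy value g to g ⊕ X where X is the current total.
Heap A: target g' = 0⊕0 = 0, but every legal move changes the Grundy value (mex property), so 0 moves.
Heap B: target g' = 3⊕0 = 3, but every legal move changes the Grundy value (mex property), so 0 moves.
Heap C: target g' = 3⊕0 = 3, but every legal move changes the Grundy value (mex property), so 0 moves.

0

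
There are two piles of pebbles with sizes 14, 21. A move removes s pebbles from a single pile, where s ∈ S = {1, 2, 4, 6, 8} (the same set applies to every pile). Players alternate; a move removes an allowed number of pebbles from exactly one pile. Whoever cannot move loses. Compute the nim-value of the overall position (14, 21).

All piles use S = {1, 2, 4, 6, 8}:
n :  0  1  2  3  4  5  6  7  8  9 10 11 12 13 14 15 16 17 18 19 20 21
G :  0  1  2  0  1  2  3  4  5  3  0  1  2  0  1  2  3  4  5  3  0  1
Pile A: G(14) = 1.
Pile B: G(21) = 1.
Combined Grundy value = 1 ⊕ 1 = 0.

0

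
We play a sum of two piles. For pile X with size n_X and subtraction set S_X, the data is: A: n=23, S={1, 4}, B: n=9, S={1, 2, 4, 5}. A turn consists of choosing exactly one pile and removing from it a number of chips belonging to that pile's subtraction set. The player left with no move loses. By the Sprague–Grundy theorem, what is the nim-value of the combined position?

Pile A, S = {1, 4}:
n :  0  1  2  3  4  5  6  7  8  9 10 11 12 13 14 15 16 17 18 19 20 21 22 23
G :  0  1  0  1  2  0  1  0  1  2  0  1  0  1  2  0  1  0  1  2  0  1  0  1
G_A(23) = 1.
Pile B, S = {1, 2, 4, 5}:
n : 0 1 2 3 4 5 6 7 8 9
G : 0 1 2 0 1 2 0 1 2 0
G_B(9) = 0.
Combined Grundy value = 1 ⊕ 0 = 1.

1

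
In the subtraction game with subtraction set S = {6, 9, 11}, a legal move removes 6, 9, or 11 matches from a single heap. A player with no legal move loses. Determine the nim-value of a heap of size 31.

G(0) = 0
G(1) = mex{} = 0
G(2) = mex{} = 0
G(3) = mex{} = 0
G(4) = mex{} = 0
G(5) = mex{} = 0
G(6) = mex{0} = 1
G(7) = mex{0} = 1
G(8) = mex{0} = 1
G(9) = mex{0,0} = 1
G(10) = mex{0,0} = 1
G(11) = mex{0,0,0} = 1
G(12) = mex{1,0,0} = 2
G(13) = mex{1,0,0} = 2
G(14) = mex{1,0,0} = 2
G(15) = mex{1,1,0} = 2
G(16) = mex{1,1,0} = 2
G(17) = mex{1,1,1} = 0
G(18) = mex{2,1,1} = 0
G(19) = mex{2,1,1} = 0
G(20) = mex{2,1,1} = 0
G(21) = mex{2,2,1} = 0
G(22) = mex{2,2,1} = 0
G(23) = mex{0,2,2} = 1
G(24) = mex{0,2,2} = 1
G(25) = mex{0,2,2} = 1
G(26) = mex{0,0,2} = 1
G(27) = mex{0,0,2} = 1
G(28) = mex{0,0,0} = 1
G(29) = mex{1,0,0} = 2
G(30) = mex{1,0,0} = 2
G(31) = mex{1,0,0} = 2

2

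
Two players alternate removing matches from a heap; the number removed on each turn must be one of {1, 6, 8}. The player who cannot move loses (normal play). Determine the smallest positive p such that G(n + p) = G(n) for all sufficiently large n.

G(0) = 0
G(1) = mex{0} = 1
G(2) = mex{1} = 0
G(3) = mex{0} = 1
G(4) = mex{1} = 0
G(5) = mex{0} = 1
G(6) = mex{1,0} = 2
G(7) = mex{2,1} = 0
G(8) = mex{0,0,0} = 1
G(9) = mex{1,1,1} = 0
G(10) = mex{0,0,0} = 1
G(11) = mex{1,1,1} = 0
G(12) = mex{0,2,0} = 1
G(13) = mex{1,0,1} = 2
G(14) = mex{2,1,2} = 0
G(15) = mex{0,0,0} = 1
G(16) = mex{1,1,1} = 0
G(n+7) = G(n) holds for n = 0,…,7 (a full window of length max(S) = 8), so the sequence is purely periodic with period 7.

7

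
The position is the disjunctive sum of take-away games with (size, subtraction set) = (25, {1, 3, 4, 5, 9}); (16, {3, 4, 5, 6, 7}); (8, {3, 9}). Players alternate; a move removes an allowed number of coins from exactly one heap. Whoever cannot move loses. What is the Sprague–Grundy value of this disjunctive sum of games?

Heap A, S = {1, 3, 4, 5, 9}:
n :  0  1  2  3  4  5  6  7  8  9 10 11 12 13 14 15 16 17 18 19 20 21 22 23 24 25
G :  0  1  0  1  2  3  2  3  0  1  0  1  2  3  2  3  0  1  0  1  2  3  2  3  0  1
G_A(25) = 1.
Heap B, S = {3, 4, 5, 6, 7}:
G(0) = 0
G(1) = mex{} = 0
G(2) = mex{} = 0
G(3) = mex{0} = 1
G(4) = mex{0,0} = 1
G(5) = mex{0,0,0} = 1
G(6) = mex{1,0,0,0} = 2
G(7) = mex{1,1,0,0,0} = 2
G(8) = mex{1,1,1,0,0} = 2
G(9) = mex{2,1,1,1,0} = 3
G(10) = mex{2,2,1,1,1} = 0
G(11) = mex{2,2,2,1,1} = 0
G(12) = mex{3,2,2,2,1} = 0
G(13) = mex{0,3,2,2,2} = 1
G(14) = mex{0,0,3,2,2} = 1
G(15) = mex{0,0,0,3,2} = 1
G(16) = mex{1,0,0,0,3} = 2
G_B(16) = 2.
Heap C, S = {3, 9}:
G(0) = 0
G(1) = mex{} = 0
G(2) = mex{} = 0
G(3) = mex{0} = 1
G(4) = mex{0} = 1
G(5) = mex{0} = 1
G(6) = mex{1} = 0
G(7) = mex{1} = 0
G(8) = mex{1} = 0
G_C(8) = 0.
Combined Grundy value = 1 ⊕ 2 ⊕ 0 = 3.

3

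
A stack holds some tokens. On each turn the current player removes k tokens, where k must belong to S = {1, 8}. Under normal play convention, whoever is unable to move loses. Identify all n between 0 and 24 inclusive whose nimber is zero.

G(0) = 0
G(1) = mex{0} = 1
G(2) = mex{1} = 0
G(3) = mex{0} = 1
G(4) = mex{1} = 0
G(5) = mex{0} = 1
G(6) = mex{1} = 0
G(7) = mex{0} = 1
G(8) = mex{1,0} = 2
G(9) = mex{2,1} = 0
G(10) = mex{0,0} = 1
G(11) = mex{1,1} = 0
G(12) = mex{0,0} = 1
G(13) = mex{1,1} = 0
G(14) = mex{0,0} = 1
G(15) = mex{1,1} = 0
G(16) = mex{0,2} = 1
G(17) = mex{1,0} = 2
G(18) = mex{2,1} = 0
G(19) = mex{0,0} = 1
G(20) = mex{1,1} = 0
G(21) = mex{0,0} = 1
G(22) = mex{1,1} = 0
G(23) = mex{0,0} = 1
G(24) = mex{1,1} = 0
P-positions are exactly the n with G(n) = 0.

0, 2, 4, 6, 9, 11, 13, 15, 18, 20, 22, 24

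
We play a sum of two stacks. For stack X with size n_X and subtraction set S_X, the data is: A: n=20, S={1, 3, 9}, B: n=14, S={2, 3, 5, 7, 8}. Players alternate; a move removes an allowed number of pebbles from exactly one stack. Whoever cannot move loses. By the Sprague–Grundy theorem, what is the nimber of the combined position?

Stack A, S = {1, 3, 9}:
n :  0  1  2  3  4  5  6  7  8  9 10 11 12 13 14 15 16 17 18 19 20
G :  0  1  0  1  0  1  0  1  0  1  0  1  0  1  0  1  0  1  0  1  0
G_A(20) = 0.
Stack B, S = {2, 3, 5, 7, 8}:
n :  0  1  2  3  4  5  6  7  8  9 10 11 12 13 14
G :  0  0  1  1  2  2  3  3  4  4  0  0  1  1  2
G_B(14) = 2.
Combined Grundy value = 0 ⊕ 2 = 2.

2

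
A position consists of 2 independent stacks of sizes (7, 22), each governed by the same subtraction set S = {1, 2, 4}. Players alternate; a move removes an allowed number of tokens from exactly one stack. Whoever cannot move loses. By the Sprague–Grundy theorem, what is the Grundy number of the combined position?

0

All stacks use S = {1, 2, 4}:
n :  0  1  2  3  4  5  6  7  8  9 10 11 12 13 14 15 16 17 18 19 20 21 22
G :  0  1  2  0  1  2  0  1  2  0  1  2  0  1  2  0  1  2  0  1  2  0  1
Stack A: G(7) = 1.
Stack B: G(22) = 1.
Combined Grundy value = 1 ⊕ 1 = 0.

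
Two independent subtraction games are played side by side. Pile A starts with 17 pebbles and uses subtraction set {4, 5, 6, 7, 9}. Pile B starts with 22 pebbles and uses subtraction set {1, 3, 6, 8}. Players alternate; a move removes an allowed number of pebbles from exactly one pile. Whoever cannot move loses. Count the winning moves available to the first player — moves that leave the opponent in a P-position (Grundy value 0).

Pile A, S = {4, 5, 6, 7, 9}:
n :  0  1  2  3  4  5  6  7  8  9 10 11 12 13 14 15 16 17
G :  0  0  0  0  1  1  1  1  2  2  2  2  3  0  0  0  0  1
G_A(17) = 1.
Pile B, S = {1, 3, 6, 8}:
n :  0  1  2  3  4  5  6  7  8  9 10 11 12 13 14 15 16 17 18 19 20 21 22
G :  0  1  0  1  0  1  2  3  2  0  1  0  1  0  1  2  3  2  0  1  0  1  0
G_B(22) = 0.
Combined Grundy value = 1 ⊕ 0 = 1.
A winning move leaves total XOR = 0, i.e. changes one component's Grundy value g to g ⊕ X where X is the current total.
Pile A: need g' = 1⊕1 = 0. Options: 17−4→G=0, 17−5→G=3, 17−6→G=2, 17−7→G=2, 17−9→G=2. Hits: 1.
Pile B: need g' = 0⊕1 = 1. Options: 22−1→G=1, 22−3→G=1, 22−6→G=3, 22−8→G=1. Hits: 3.

4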